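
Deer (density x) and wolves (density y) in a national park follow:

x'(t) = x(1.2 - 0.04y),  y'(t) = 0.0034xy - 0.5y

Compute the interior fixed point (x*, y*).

Set dy/dt = 0 with y > 0: 0.0034x - 0.5 = 0, so x* = 0.5/0.0034 = 147.
Set dx/dt = 0 with x > 0: 1.2 - 0.04y = 0, so y* = 1.2/0.04 = 30.

x* ≈ 147, y* ≈ 30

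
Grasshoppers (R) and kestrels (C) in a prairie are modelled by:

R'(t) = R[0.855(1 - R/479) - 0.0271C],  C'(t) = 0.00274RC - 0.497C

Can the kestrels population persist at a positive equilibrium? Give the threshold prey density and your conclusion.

The predator equation gives dC/dt > 0 only when R > 0.497/0.00274 = 181.
Without the predator, R → K = 479. Since 479 > 181, the predator can invade and persist.

Threshold R = 181; K > 181, so yes, the predator persists.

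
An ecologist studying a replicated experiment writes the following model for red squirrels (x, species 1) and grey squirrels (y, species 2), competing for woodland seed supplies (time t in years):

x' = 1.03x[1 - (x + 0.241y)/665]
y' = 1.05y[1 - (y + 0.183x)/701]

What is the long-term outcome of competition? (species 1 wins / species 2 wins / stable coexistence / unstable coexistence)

stable coexistence

Compare the nullcline intercepts: K1/α12 = 665/0.241 = 2760 > K2 = 701; K2/α21 = 701/0.183 = 3830 > K1 = 665.
Since both inequalities hold, each species can invade when rare, so the interior equilibrium is stable.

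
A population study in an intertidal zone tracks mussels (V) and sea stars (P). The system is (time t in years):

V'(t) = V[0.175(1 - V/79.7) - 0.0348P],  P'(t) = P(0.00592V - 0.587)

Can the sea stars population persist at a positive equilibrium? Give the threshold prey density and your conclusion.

Threshold V = 99.2; K < 99.2, so no, the predator goes extinct.

The predator equation gives dP/dt > 0 only when V > 0.587/0.00592 = 99.2.
Without the predator, V → K = 79.7. Since 79.7 < 99.2, the predator cannot invade.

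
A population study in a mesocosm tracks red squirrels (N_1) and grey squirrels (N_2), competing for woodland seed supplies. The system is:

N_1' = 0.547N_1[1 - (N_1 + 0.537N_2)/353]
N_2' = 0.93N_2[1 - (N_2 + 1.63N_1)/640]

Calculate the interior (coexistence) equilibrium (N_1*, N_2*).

N_1* ≈ 74.7, N_2* ≈ 518

Setting both brackets to zero gives the nullclines N_1 + 0.537N_2 = 353 and 1.63N_1 + N_2 = 640.
Substituting N_2 = 640 - 1.63N_1 into the first: N_1(1 - 0.537·1.63) = 353 - 0.537·640.
So N_1* = 9.32/0.125 = 74.7, and then N_2* = 640 - 1.63·74.7 = 518.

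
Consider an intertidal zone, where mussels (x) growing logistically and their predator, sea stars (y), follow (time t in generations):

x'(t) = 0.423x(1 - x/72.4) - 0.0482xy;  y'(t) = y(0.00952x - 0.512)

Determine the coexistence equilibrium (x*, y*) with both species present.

From dy/dt = 0 with y > 0: 0.00952x* = 0.512, so x* = 53.8.
Substitute into dx/dt = 0: 0.423(1 - 53.8/72.4) = 0.0482y*.
The bracket is 0.257, giving y* = 0.109/0.0482 = 2.26.

x* ≈ 53.8, y* ≈ 2.26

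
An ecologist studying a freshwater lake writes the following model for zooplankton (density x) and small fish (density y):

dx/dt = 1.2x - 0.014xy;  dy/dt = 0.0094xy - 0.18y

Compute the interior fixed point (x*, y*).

x* ≈ 19.1, y* ≈ 85.7

Set dy/dt = 0 with y > 0: 0.0094x - 0.18 = 0, so x* = 0.18/0.0094 = 19.1.
Set dx/dt = 0 with x > 0: 1.2 - 0.014y = 0, so y* = 1.2/0.014 = 85.7.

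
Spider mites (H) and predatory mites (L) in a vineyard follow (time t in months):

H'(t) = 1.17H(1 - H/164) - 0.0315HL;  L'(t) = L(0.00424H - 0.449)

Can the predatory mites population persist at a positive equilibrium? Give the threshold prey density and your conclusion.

Threshold H = 106; K > 106, so yes, the predator persists.

The predator equation gives dL/dt > 0 only when H > 0.449/0.00424 = 106.
Without the predator, H → K = 164. Since 164 > 106, the predator can invade and persist.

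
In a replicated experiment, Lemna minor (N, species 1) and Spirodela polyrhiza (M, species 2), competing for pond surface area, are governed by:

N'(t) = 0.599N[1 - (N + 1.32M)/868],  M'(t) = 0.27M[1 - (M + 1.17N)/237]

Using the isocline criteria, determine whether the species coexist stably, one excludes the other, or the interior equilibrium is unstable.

Compare the nullcline intercepts: K1/α12 = 868/1.32 = 658 > K2 = 237; K2/α21 = 237/1.17 = 203 < K1 = 868.
Since the inequalities point opposite ways, species 1 can invade but species 2 cannot.

species 1 excludes species 2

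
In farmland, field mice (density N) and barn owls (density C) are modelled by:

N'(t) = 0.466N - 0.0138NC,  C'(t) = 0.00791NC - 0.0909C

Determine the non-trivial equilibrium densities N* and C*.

N* ≈ 11.5, C* ≈ 33.8

Set dC/dt = 0 with C > 0: 0.00791N - 0.0909 = 0, so N* = 0.0909/0.00791 = 11.5.
Set dN/dt = 0 with N > 0: 0.466 - 0.0138C = 0, so C* = 0.466/0.0138 = 33.8.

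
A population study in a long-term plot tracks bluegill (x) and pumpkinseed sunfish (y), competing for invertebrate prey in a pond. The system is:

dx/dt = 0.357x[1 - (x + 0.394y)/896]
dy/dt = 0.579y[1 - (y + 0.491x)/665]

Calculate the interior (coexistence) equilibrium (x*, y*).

x* ≈ 786, y* ≈ 279

Setting both brackets to zero gives the nullclines x + 0.394y = 896 and 0.491x + y = 665.
Substituting y = 665 - 0.491x into the first: x(1 - 0.394·0.491) = 896 - 0.394·665.
So x* = 634/0.807 = 786, and then y* = 665 - 0.491·786 = 279.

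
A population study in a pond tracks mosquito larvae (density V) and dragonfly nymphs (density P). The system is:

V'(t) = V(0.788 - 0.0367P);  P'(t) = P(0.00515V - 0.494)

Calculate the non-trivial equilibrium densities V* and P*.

V* ≈ 95.9, P* ≈ 21.5

Set dP/dt = 0 with P > 0: 0.00515V - 0.494 = 0, so V* = 0.494/0.00515 = 95.9.
Set dV/dt = 0 with V > 0: 0.788 - 0.0367P = 0, so P* = 0.788/0.0367 = 21.5.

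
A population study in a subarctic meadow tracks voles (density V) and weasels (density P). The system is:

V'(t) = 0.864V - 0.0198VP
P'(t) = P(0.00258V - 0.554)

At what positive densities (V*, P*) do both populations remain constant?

V* ≈ 215, P* ≈ 43.6

Set dP/dt = 0 with P > 0: 0.00258V - 0.554 = 0, so V* = 0.554/0.00258 = 215.
Set dV/dt = 0 with V > 0: 0.864 - 0.0198P = 0, so P* = 0.864/0.0198 = 43.6.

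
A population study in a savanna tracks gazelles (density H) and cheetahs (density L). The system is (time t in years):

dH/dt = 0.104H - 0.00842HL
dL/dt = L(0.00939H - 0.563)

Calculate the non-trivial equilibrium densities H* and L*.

Set dL/dt = 0 with L > 0: 0.00939H - 0.563 = 0, so H* = 0.563/0.00939 = 60.
Set dH/dt = 0 with H > 0: 0.104 - 0.00842L = 0, so L* = 0.104/0.00842 = 12.4.

H* ≈ 60, L* ≈ 12.4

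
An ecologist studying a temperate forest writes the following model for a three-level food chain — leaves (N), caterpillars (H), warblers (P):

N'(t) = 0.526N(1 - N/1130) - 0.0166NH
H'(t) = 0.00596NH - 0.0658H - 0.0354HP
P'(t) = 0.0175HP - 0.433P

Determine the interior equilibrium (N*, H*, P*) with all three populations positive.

From dP/dt = 0: 0.0175H* = 0.433, so H* = 24.7.
From dN/dt = 0: 0.526(1 - N*/1130) = 0.0166·24.7, giving N* = 1130·(1 - 0.781) = 248.
From dH/dt = 0: 0.00596·248 - 0.0658 = 0.0354P*, so P* = 1.41/0.0354 = 39.8.

N* ≈ 248, H* ≈ 24.7, P* ≈ 39.8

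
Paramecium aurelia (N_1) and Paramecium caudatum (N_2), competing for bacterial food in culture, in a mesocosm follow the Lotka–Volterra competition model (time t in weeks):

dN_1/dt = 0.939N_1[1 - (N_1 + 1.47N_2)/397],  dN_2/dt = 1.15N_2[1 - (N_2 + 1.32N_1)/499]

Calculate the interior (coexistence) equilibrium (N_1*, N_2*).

Setting both brackets to zero gives the nullclines N_1 + 1.47N_2 = 397 and 1.32N_1 + N_2 = 499.
Substituting N_2 = 499 - 1.32N_1 into the first: N_1(1 - 1.47·1.32) = 397 - 1.47·499.
So N_1* = -337/-0.94 = 358, and then N_2* = 499 - 1.32·358 = 26.6.

N_1* ≈ 358, N_2* ≈ 26.6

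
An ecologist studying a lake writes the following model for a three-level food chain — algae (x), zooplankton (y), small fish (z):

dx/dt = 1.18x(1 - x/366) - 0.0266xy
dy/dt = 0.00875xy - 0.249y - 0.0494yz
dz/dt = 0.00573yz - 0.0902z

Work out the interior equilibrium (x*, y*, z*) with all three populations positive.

From dz/dt = 0: 0.00573y* = 0.0902, so y* = 15.7.
From dx/dt = 0: 1.18(1 - x*/366) = 0.0266·15.7, giving x* = 366·(1 - 0.355) = 236.
From dy/dt = 0: 0.00875·236 - 0.249 = 0.0494z*, so z* = 1.82/0.0494 = 36.8.

x* ≈ 236, y* ≈ 15.7, z* ≈ 36.8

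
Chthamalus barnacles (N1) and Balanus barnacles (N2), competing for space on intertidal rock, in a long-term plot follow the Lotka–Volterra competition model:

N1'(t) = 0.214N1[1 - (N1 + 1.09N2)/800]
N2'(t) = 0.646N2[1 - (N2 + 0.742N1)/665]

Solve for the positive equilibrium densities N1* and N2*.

N1* ≈ 393, N2* ≈ 373

Setting both brackets to zero gives the nullclines N1 + 1.09N2 = 800 and 0.742N1 + N2 = 665.
Substituting N2 = 665 - 0.742N1 into the first: N1(1 - 1.09·0.742) = 800 - 1.09·665.
So N1* = 75.1/0.191 = 393, and then N2* = 665 - 0.742·393 = 373.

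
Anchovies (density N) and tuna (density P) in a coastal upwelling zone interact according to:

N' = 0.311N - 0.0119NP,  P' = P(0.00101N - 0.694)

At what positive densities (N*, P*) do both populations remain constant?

N* ≈ 687, P* ≈ 26.1

Set dP/dt = 0 with P > 0: 0.00101N - 0.694 = 0, so N* = 0.694/0.00101 = 687.
Set dN/dt = 0 with N > 0: 0.311 - 0.0119P = 0, so P* = 0.311/0.0119 = 26.1.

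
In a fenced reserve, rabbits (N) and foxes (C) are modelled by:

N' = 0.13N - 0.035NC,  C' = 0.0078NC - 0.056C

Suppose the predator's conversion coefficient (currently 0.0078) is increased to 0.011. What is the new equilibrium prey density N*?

At the interior fixed point, setting dC/dt = 0 with C > 0 fixes N* = (predator death rate)/(NC coefficient) — independent of the other coefficients.
With the change, N* = 0.056/0.011 = 5.09; it falls from 7.18.

N* ≈ 5.09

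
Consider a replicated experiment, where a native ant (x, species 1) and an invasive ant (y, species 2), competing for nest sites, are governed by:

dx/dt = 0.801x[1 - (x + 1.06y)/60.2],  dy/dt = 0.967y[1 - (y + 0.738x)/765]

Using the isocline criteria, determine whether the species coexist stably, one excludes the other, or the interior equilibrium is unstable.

Compare the nullcline intercepts: K1/α12 = 60.2/1.06 = 56.8 < K2 = 765; K2/α21 = 765/0.738 = 1040 > K1 = 60.2.
Since the inequalities point opposite ways, species 2 can invade but species 1 cannot.

species 2 excludes species 1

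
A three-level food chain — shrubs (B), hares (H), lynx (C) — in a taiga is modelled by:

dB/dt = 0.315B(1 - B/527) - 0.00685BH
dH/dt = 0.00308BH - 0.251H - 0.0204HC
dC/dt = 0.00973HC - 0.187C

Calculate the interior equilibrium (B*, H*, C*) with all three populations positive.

From dC/dt = 0: 0.00973H* = 0.187, so H* = 19.2.
From dB/dt = 0: 0.315(1 - B*/527) = 0.00685·19.2, giving B* = 527·(1 - 0.418) = 307.
From dH/dt = 0: 0.00308·307 - 0.251 = 0.0204C*, so C* = 0.694/0.0204 = 34.

B* ≈ 307, H* ≈ 19.2, C* ≈ 34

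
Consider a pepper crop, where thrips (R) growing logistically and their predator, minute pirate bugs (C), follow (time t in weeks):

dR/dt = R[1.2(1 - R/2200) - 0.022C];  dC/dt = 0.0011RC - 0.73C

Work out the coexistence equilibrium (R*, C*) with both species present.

From dC/dt = 0 with C > 0: 0.0011R* = 0.73, so R* = 664.
Substitute into dR/dt = 0: 1.2(1 - 664/2200) = 0.022C*.
The bracket is 0.698, giving C* = 0.838/0.022 = 38.1.

R* ≈ 664, C* ≈ 38.1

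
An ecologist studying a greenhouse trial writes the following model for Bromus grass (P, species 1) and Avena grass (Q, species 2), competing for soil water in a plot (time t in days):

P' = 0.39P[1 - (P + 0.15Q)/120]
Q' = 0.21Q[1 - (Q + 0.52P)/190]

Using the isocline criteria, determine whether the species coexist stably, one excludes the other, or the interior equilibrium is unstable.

stable coexistence

Compare the nullcline intercepts: K1/α12 = 120/0.15 = 800 > K2 = 190; K2/α21 = 190/0.52 = 365 > K1 = 120.
Since both inequalities hold, each species can invade when rare, so the interior equilibrium is stable.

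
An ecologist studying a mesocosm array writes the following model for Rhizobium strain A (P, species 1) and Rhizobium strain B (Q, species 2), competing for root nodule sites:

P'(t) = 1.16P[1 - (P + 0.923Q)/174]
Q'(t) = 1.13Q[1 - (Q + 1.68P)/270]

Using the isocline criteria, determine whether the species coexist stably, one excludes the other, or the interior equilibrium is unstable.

Compare the nullcline intercepts: K1/α12 = 174/0.923 = 189 < K2 = 270; K2/α21 = 270/1.68 = 161 < K1 = 174.
Since both are reversed, neither can invade when rare; the interior point is a saddle.

unstable coexistence (outcome depends on initial conditions)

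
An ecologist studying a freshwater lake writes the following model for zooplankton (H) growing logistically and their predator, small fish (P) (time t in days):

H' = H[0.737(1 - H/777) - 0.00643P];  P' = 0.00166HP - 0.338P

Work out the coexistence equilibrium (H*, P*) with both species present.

H* ≈ 204, P* ≈ 84.6

From dP/dt = 0 with P > 0: 0.00166H* = 0.338, so H* = 204.
Substitute into dH/dt = 0: 0.737(1 - 204/777) = 0.00643P*.
The bracket is 0.738, giving P* = 0.544/0.00643 = 84.6.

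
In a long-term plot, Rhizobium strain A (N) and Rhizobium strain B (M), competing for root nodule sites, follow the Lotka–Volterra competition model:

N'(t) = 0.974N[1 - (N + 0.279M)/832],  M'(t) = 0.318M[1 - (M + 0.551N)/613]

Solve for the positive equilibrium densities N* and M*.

Setting both brackets to zero gives the nullclines N + 0.279M = 832 and 0.551N + M = 613.
Substituting M = 613 - 0.551N into the first: N(1 - 0.279·0.551) = 832 - 0.279·613.
So N* = 661/0.846 = 781, and then M* = 613 - 0.551·781 = 183.

N* ≈ 781, M* ≈ 183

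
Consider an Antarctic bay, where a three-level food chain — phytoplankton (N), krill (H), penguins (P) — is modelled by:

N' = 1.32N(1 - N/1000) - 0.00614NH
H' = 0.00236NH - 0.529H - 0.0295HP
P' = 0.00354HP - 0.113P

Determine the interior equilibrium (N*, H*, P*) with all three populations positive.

N* ≈ 852, H* ≈ 31.9, P* ≈ 50.2

From dP/dt = 0: 0.00354H* = 0.113, so H* = 31.9.
From dN/dt = 0: 1.32(1 - N*/1000) = 0.00614·31.9, giving N* = 1000·(1 - 0.148) = 852.
From dH/dt = 0: 0.00236·852 - 0.529 = 0.0295P*, so P* = 1.48/0.0295 = 50.2.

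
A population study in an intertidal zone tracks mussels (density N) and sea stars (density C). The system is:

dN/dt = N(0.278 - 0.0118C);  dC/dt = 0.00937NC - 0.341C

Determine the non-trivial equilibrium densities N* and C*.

Set dC/dt = 0 with C > 0: 0.00937N - 0.341 = 0, so N* = 0.341/0.00937 = 36.4.
Set dN/dt = 0 with N > 0: 0.278 - 0.0118C = 0, so C* = 0.278/0.0118 = 23.6.

N* ≈ 36.4, C* ≈ 23.6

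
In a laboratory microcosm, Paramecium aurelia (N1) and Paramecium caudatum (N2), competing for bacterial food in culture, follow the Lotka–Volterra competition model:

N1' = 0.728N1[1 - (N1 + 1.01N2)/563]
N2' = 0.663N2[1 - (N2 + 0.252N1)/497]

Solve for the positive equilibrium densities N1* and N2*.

Setting both brackets to zero gives the nullclines N1 + 1.01N2 = 563 and 0.252N1 + N2 = 497.
Substituting N2 = 497 - 0.252N1 into the first: N1(1 - 1.01·0.252) = 563 - 1.01·497.
So N1* = 61/0.745 = 81.9, and then N2* = 497 - 0.252·81.9 = 476.

N1* ≈ 81.9, N2* ≈ 476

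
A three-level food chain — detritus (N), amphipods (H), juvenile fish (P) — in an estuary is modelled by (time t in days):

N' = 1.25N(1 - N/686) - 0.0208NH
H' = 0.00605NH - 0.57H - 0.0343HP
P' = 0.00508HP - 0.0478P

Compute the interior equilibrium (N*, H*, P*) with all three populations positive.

From dP/dt = 0: 0.00508H* = 0.0478, so H* = 9.41.
From dN/dt = 0: 1.25(1 - N*/686) = 0.0208·9.41, giving N* = 686·(1 - 0.157) = 579.
From dH/dt = 0: 0.00605·579 - 0.57 = 0.0343P*, so P* = 2.93/0.0343 = 85.4.

N* ≈ 579, H* ≈ 9.41, P* ≈ 85.4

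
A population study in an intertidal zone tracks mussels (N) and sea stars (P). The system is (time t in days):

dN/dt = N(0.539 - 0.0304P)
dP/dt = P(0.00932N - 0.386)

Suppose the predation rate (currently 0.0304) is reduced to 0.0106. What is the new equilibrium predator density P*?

At the interior fixed point, setting dN/dt = 0 with N > 0 fixes P* = (prey growth rate)/(NP coefficient) — independent of the other coefficients.
With the change, P* = 0.539/0.0106 = 50.8; it rises from 17.7.

P* ≈ 50.8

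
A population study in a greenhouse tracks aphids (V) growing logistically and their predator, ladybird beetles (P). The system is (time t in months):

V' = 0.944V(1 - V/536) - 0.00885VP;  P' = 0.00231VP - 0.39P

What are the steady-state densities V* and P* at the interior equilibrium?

V* ≈ 169, P* ≈ 73.1

From dP/dt = 0 with P > 0: 0.00231V* = 0.39, so V* = 169.
Substitute into dV/dt = 0: 0.944(1 - 169/536) = 0.00885P*.
The bracket is 0.685, giving P* = 0.647/0.00885 = 73.1.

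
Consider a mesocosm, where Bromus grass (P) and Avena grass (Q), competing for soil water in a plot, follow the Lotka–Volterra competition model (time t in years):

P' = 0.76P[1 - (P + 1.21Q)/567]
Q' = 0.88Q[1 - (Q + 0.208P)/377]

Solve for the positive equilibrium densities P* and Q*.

P* ≈ 148, Q* ≈ 346

Setting both brackets to zero gives the nullclines P + 1.21Q = 567 and 0.208P + Q = 377.
Substituting Q = 377 - 0.208P into the first: P(1 - 1.21·0.208) = 567 - 1.21·377.
So P* = 111/0.748 = 148, and then Q* = 377 - 0.208·148 = 346.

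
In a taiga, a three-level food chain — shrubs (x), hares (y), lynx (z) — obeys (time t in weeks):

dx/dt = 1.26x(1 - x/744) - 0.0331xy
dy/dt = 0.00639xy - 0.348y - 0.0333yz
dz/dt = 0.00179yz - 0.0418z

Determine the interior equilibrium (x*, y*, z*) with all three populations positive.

x* ≈ 288, y* ≈ 23.4, z* ≈ 44.7

From dz/dt = 0: 0.00179y* = 0.0418, so y* = 23.4.
From dx/dt = 0: 1.26(1 - x*/744) = 0.0331·23.4, giving x* = 744·(1 - 0.613) = 288.
From dy/dt = 0: 0.00639·288 - 0.348 = 0.0333z*, so z* = 1.49/0.0333 = 44.7.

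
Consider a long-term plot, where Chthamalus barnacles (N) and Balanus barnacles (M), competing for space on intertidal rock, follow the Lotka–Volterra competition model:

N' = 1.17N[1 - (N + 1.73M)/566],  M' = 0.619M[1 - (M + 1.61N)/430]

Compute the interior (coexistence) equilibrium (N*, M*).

N* ≈ 99.6, M* ≈ 270

Setting both brackets to zero gives the nullclines N + 1.73M = 566 and 1.61N + M = 430.
Substituting M = 430 - 1.61N into the first: N(1 - 1.73·1.61) = 566 - 1.73·430.
So N* = -178/-1.79 = 99.6, and then M* = 430 - 1.61·99.6 = 270.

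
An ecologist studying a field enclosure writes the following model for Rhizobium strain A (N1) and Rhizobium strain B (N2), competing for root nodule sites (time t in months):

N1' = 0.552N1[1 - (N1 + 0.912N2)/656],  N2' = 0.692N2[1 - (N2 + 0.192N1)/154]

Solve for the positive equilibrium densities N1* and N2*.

N1* ≈ 625, N2* ≈ 34

Setting both brackets to zero gives the nullclines N1 + 0.912N2 = 656 and 0.192N1 + N2 = 154.
Substituting N2 = 154 - 0.192N1 into the first: N1(1 - 0.912·0.192) = 656 - 0.912·154.
So N1* = 516/0.825 = 625, and then N2* = 154 - 0.192·625 = 34.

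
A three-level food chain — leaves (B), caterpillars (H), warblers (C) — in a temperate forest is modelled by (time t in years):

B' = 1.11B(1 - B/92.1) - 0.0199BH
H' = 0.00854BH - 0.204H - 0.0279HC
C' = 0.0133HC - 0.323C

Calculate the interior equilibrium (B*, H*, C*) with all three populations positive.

From dC/dt = 0: 0.0133H* = 0.323, so H* = 24.3.
From dB/dt = 0: 1.11(1 - B*/92.1) = 0.0199·24.3, giving B* = 92.1·(1 - 0.435) = 52.
From dH/dt = 0: 0.00854·52 - 0.204 = 0.0279C*, so C* = 0.24/0.0279 = 8.61.

B* ≈ 52, H* ≈ 24.3, C* ≈ 8.61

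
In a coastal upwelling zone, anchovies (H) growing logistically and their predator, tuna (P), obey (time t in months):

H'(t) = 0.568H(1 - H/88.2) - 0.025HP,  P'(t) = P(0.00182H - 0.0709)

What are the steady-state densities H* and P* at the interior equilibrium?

From dP/dt = 0 with P > 0: 0.00182H* = 0.0709, so H* = 39.
Substitute into dH/dt = 0: 0.568(1 - 39/88.2) = 0.025P*.
The bracket is 0.558, giving P* = 0.317/0.025 = 12.7.

H* ≈ 39, P* ≈ 12.7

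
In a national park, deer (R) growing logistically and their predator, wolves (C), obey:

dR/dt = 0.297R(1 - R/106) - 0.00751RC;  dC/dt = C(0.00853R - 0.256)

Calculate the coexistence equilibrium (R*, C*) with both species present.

From dC/dt = 0 with C > 0: 0.00853R* = 0.256, so R* = 30.
Substitute into dR/dt = 0: 0.297(1 - 30/106) = 0.00751C*.
The bracket is 0.717, giving C* = 0.213/0.00751 = 28.4.

R* ≈ 30, C* ≈ 28.4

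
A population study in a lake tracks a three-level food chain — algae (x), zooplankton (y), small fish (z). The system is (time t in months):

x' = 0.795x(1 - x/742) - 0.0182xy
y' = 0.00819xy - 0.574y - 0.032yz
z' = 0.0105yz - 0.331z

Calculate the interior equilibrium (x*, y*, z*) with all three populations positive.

x* ≈ 207, y* ≈ 31.5, z* ≈ 34.9

From dz/dt = 0: 0.0105y* = 0.331, so y* = 31.5.
From dx/dt = 0: 0.795(1 - x*/742) = 0.0182·31.5, giving x* = 742·(1 - 0.722) = 207.
From dy/dt = 0: 0.00819·207 - 0.574 = 0.032z*, so z* = 1.12/0.032 = 34.9.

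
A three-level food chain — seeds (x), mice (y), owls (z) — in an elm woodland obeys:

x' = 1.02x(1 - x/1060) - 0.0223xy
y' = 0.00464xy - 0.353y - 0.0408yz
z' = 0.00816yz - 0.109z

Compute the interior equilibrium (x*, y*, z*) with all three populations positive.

From dz/dt = 0: 0.00816y* = 0.109, so y* = 13.4.
From dx/dt = 0: 1.02(1 - x*/1060) = 0.0223·13.4, giving x* = 1060·(1 - 0.292) = 750.
From dy/dt = 0: 0.00464·750 - 0.353 = 0.0408z*, so z* = 3.13/0.0408 = 76.7.

x* ≈ 750, y* ≈ 13.4, z* ≈ 76.7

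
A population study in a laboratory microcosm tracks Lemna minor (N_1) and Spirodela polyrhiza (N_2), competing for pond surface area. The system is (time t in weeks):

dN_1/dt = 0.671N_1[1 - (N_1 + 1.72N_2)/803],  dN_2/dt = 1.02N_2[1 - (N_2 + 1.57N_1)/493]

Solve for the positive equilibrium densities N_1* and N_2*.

Setting both brackets to zero gives the nullclines N_1 + 1.72N_2 = 803 and 1.57N_1 + N_2 = 493.
Substituting N_2 = 493 - 1.57N_1 into the first: N_1(1 - 1.72·1.57) = 803 - 1.72·493.
So N_1* = -45/-1.7 = 26.4, and then N_2* = 493 - 1.57·26.4 = 451.

N_1* ≈ 26.4, N_2* ≈ 451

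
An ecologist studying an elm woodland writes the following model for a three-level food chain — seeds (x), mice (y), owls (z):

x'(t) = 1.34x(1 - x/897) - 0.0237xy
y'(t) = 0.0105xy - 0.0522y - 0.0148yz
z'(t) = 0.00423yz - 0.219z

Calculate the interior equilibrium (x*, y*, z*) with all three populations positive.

x* ≈ 75.6, y* ≈ 51.8, z* ≈ 50.1

From dz/dt = 0: 0.00423y* = 0.219, so y* = 51.8.
From dx/dt = 0: 1.34(1 - x*/897) = 0.0237·51.8, giving x* = 897·(1 - 0.916) = 75.6.
From dy/dt = 0: 0.0105·75.6 - 0.0522 = 0.0148z*, so z* = 0.742/0.0148 = 50.1.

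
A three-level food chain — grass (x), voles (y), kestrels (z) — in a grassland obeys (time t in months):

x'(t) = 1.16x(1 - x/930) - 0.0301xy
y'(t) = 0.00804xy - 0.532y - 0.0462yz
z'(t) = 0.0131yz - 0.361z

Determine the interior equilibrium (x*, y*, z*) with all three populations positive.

From dz/dt = 0: 0.0131y* = 0.361, so y* = 27.6.
From dx/dt = 0: 1.16(1 - x*/930) = 0.0301·27.6, giving x* = 930·(1 - 0.715) = 265.
From dy/dt = 0: 0.00804·265 - 0.532 = 0.0462z*, so z* = 1.6/0.0462 = 34.6.

x* ≈ 265, y* ≈ 27.6, z* ≈ 34.6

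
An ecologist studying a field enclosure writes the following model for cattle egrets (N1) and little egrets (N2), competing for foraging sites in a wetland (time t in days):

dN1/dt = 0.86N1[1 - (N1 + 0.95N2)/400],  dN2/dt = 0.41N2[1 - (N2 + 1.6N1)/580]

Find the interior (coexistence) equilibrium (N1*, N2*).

Setting both brackets to zero gives the nullclines N1 + 0.95N2 = 400 and 1.6N1 + N2 = 580.
Substituting N2 = 580 - 1.6N1 into the first: N1(1 - 0.95·1.6) = 400 - 0.95·580.
So N1* = -151/-0.52 = 290, and then N2* = 580 - 1.6·290 = 115.

N1* ≈ 290, N2* ≈ 115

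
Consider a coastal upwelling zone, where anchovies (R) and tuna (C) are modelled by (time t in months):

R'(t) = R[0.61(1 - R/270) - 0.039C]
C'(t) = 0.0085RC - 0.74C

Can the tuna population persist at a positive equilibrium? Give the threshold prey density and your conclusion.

Threshold R = 87.1; K > 87.1, so yes, the predator persists.

The predator equation gives dC/dt > 0 only when R > 0.74/0.0085 = 87.1.
Without the predator, R → K = 270. Since 270 > 87.1, the predator can invade and persist.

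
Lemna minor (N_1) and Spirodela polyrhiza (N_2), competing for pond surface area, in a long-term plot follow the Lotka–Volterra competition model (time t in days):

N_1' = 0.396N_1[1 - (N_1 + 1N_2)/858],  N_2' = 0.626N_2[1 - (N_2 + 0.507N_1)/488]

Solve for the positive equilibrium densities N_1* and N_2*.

Setting both brackets to zero gives the nullclines N_1 + 1N_2 = 858 and 0.507N_1 + N_2 = 488.
Substituting N_2 = 488 - 0.507N_1 into the first: N_1(1 - 1·0.507) = 858 - 1·488.
So N_1* = 370/0.493 = 751, and then N_2* = 488 - 0.507·751 = 107.

N_1* ≈ 751, N_2* ≈ 107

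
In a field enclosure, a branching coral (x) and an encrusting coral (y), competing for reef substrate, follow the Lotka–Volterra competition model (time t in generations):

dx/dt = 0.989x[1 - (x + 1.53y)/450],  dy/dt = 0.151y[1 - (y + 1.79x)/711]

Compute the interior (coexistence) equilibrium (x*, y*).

Setting both brackets to zero gives the nullclines x + 1.53y = 450 and 1.79x + y = 711.
Substituting y = 711 - 1.79x into the first: x(1 - 1.53·1.79) = 450 - 1.53·711.
So x* = -638/-1.74 = 367, and then y* = 711 - 1.79·367 = 54.4.

x* ≈ 367, y* ≈ 54.4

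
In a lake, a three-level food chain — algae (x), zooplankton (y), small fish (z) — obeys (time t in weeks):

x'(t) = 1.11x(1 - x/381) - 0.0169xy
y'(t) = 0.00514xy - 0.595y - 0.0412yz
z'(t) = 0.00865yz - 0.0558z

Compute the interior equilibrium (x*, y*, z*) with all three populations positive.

From dz/dt = 0: 0.00865y* = 0.0558, so y* = 6.45.
From dx/dt = 0: 1.11(1 - x*/381) = 0.0169·6.45, giving x* = 381·(1 - 0.0982) = 344.
From dy/dt = 0: 0.00514·344 - 0.595 = 0.0412z*, so z* = 1.17/0.0412 = 28.4.

x* ≈ 344, y* ≈ 6.45, z* ≈ 28.4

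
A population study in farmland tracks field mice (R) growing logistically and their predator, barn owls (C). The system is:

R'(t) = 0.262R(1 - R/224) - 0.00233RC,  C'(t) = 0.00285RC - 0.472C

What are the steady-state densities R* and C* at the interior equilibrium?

R* ≈ 166, C* ≈ 29.3

From dC/dt = 0 with C > 0: 0.00285R* = 0.472, so R* = 166.
Substitute into dR/dt = 0: 0.262(1 - 166/224) = 0.00233C*.
The bracket is 0.261, giving C* = 0.0683/0.00233 = 29.3.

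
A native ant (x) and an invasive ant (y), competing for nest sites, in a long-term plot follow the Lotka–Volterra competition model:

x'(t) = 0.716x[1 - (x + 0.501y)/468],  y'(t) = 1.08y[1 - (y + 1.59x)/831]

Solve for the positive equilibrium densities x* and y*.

x* ≈ 254, y* ≈ 427

Setting both brackets to zero gives the nullclines x + 0.501y = 468 and 1.59x + y = 831.
Substituting y = 831 - 1.59x into the first: x(1 - 0.501·1.59) = 468 - 0.501·831.
So x* = 51.7/0.203 = 254, and then y* = 831 - 1.59·254 = 427.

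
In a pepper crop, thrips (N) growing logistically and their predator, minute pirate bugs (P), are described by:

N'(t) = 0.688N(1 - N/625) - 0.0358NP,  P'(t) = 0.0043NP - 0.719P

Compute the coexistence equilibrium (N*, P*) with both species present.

From dP/dt = 0 with P > 0: 0.0043N* = 0.719, so N* = 167.
Substitute into dN/dt = 0: 0.688(1 - 167/625) = 0.0358P*.
The bracket is 0.732, giving P* = 0.504/0.0358 = 14.1.

N* ≈ 167, P* ≈ 14.1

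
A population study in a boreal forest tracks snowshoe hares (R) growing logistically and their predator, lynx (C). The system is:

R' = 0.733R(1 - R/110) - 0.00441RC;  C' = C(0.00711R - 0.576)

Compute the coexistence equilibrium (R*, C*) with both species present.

From dC/dt = 0 with C > 0: 0.00711R* = 0.576, so R* = 81.
Substitute into dR/dt = 0: 0.733(1 - 81/110) = 0.00441C*.
The bracket is 0.264, giving C* = 0.193/0.00441 = 43.8.

R* ≈ 81, C* ≈ 43.8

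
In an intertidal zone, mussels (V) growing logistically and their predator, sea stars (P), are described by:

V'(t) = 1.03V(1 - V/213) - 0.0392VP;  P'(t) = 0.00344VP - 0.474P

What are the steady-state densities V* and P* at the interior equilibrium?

From dP/dt = 0 with P > 0: 0.00344V* = 0.474, so V* = 138.
Substitute into dV/dt = 0: 1.03(1 - 138/213) = 0.0392P*.
The bracket is 0.353, giving P* = 0.364/0.0392 = 9.28.

V* ≈ 138, P* ≈ 9.28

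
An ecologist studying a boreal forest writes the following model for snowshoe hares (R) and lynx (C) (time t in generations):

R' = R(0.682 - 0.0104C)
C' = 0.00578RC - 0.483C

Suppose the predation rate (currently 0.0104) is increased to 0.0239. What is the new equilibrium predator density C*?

C* ≈ 28.5

At the interior fixed point, setting dR/dt = 0 with R > 0 fixes C* = (prey growth rate)/(RC coefficient) — independent of the other coefficients.
With the change, C* = 0.682/0.0239 = 28.5; it falls from 65.6.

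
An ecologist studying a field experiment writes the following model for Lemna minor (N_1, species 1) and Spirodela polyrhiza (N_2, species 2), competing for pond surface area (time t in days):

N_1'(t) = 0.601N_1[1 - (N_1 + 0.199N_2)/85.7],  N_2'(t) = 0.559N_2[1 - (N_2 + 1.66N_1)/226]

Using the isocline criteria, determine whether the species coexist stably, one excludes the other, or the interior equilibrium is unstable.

Compare the nullcline intercepts: K1/α12 = 85.7/0.199 = 431 > K2 = 226; K2/α21 = 226/1.66 = 136 > K1 = 85.7.
Since both inequalities hold, each species can invade when rare, so the interior equilibrium is stable.

stable coexistence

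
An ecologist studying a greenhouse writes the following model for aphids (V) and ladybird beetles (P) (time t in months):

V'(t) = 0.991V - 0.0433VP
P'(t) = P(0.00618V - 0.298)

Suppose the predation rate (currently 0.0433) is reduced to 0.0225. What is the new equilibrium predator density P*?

At the interior fixed point, setting dV/dt = 0 with V > 0 fixes P* = (prey growth rate)/(VP coefficient) — independent of the other coefficients.
With the change, P* = 0.991/0.0225 = 44; it rises from 22.9.

P* ≈ 44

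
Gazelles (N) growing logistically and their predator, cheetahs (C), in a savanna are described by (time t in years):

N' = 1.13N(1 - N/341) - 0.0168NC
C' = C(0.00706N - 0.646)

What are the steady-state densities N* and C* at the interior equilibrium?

N* ≈ 91.5, C* ≈ 49.2

From dC/dt = 0 with C > 0: 0.00706N* = 0.646, so N* = 91.5.
Substitute into dN/dt = 0: 1.13(1 - 91.5/341) = 0.0168C*.
The bracket is 0.732, giving C* = 0.827/0.0168 = 49.2.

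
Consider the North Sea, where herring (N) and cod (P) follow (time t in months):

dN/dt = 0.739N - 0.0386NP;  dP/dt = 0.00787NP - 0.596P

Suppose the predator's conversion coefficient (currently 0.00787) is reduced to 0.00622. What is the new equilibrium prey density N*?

N* ≈ 95.8

At the interior fixed point, setting dP/dt = 0 with P > 0 fixes N* = (predator death rate)/(NP coefficient) — independent of the other coefficients.
With the change, N* = 0.596/0.00622 = 95.8; it rises from 75.7.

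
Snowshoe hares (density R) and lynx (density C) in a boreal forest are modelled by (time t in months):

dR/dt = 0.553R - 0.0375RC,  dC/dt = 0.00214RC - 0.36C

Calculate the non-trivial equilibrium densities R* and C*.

R* ≈ 168, C* ≈ 14.7

Set dC/dt = 0 with C > 0: 0.00214R - 0.36 = 0, so R* = 0.36/0.00214 = 168.
Set dR/dt = 0 with R > 0: 0.553 - 0.0375C = 0, so C* = 0.553/0.0375 = 14.7.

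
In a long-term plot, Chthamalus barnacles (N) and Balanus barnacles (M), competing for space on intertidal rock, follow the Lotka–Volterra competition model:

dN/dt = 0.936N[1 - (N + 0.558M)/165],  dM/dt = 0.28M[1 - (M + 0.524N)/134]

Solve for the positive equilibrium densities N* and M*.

N* ≈ 128, M* ≈ 67.2

Setting both brackets to zero gives the nullclines N + 0.558M = 165 and 0.524N + M = 134.
Substituting M = 134 - 0.524N into the first: N(1 - 0.558·0.524) = 165 - 0.558·134.
So N* = 90.2/0.708 = 128, and then M* = 134 - 0.524·128 = 67.2.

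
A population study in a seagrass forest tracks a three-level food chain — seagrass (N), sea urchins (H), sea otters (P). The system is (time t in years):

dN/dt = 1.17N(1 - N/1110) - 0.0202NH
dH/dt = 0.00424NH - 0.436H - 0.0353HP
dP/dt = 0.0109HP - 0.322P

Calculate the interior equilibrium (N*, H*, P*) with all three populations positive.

N* ≈ 544, H* ≈ 29.5, P* ≈ 53

From dP/dt = 0: 0.0109H* = 0.322, so H* = 29.5.
From dN/dt = 0: 1.17(1 - N*/1110) = 0.0202·29.5, giving N* = 1110·(1 - 0.51) = 544.
From dH/dt = 0: 0.00424·544 - 0.436 = 0.0353P*, so P* = 1.87/0.0353 = 53.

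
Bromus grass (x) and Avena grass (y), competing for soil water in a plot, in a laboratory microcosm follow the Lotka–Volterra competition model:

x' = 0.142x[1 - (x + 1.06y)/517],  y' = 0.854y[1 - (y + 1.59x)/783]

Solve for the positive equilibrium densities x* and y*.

x* ≈ 457, y* ≈ 56.9

Setting both brackets to zero gives the nullclines x + 1.06y = 517 and 1.59x + y = 783.
Substituting y = 783 - 1.59x into the first: x(1 - 1.06·1.59) = 517 - 1.06·783.
So x* = -313/-0.685 = 457, and then y* = 783 - 1.59·457 = 56.9.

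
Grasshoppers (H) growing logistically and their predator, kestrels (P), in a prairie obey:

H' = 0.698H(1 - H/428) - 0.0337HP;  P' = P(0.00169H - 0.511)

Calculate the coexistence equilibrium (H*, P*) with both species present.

From dP/dt = 0 with P > 0: 0.00169H* = 0.511, so H* = 302.
Substitute into dH/dt = 0: 0.698(1 - 302/428) = 0.0337P*.
The bracket is 0.294, giving P* = 0.205/0.0337 = 6.08.

H* ≈ 302, P* ≈ 6.08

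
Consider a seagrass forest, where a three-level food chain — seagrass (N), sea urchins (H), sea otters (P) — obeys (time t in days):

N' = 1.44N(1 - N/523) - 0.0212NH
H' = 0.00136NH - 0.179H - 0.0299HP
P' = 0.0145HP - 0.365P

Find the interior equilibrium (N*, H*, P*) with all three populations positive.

N* ≈ 329, H* ≈ 25.2, P* ≈ 8.99

From dP/dt = 0: 0.0145H* = 0.365, so H* = 25.2.
From dN/dt = 0: 1.44(1 - N*/523) = 0.0212·25.2, giving N* = 523·(1 - 0.371) = 329.
From dH/dt = 0: 0.00136·329 - 0.179 = 0.0299P*, so P* = 0.269/0.0299 = 8.99.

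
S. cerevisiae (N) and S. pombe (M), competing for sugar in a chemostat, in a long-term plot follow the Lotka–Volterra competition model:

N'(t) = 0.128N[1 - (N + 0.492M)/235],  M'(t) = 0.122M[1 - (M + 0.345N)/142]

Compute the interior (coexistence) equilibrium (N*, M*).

N* ≈ 199, M* ≈ 73.4

Setting both brackets to zero gives the nullclines N + 0.492M = 235 and 0.345N + M = 142.
Substituting M = 142 - 0.345N into the first: N(1 - 0.492·0.345) = 235 - 0.492·142.
So N* = 165/0.83 = 199, and then M* = 142 - 0.345·199 = 73.4.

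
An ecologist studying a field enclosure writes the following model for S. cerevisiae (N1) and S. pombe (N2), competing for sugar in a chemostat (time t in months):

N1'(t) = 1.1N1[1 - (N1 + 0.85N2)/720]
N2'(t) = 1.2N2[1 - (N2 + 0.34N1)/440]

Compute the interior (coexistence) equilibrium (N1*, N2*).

Setting both brackets to zero gives the nullclines N1 + 0.85N2 = 720 and 0.34N1 + N2 = 440.
Substituting N2 = 440 - 0.34N1 into the first: N1(1 - 0.85·0.34) = 720 - 0.85·440.
So N1* = 346/0.711 = 487, and then N2* = 440 - 0.34·487 = 275.

N1* ≈ 487, N2* ≈ 275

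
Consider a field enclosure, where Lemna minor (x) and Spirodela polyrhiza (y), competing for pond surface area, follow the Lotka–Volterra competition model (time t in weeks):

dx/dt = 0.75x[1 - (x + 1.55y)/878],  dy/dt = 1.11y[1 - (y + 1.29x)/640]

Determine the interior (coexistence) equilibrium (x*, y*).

x* ≈ 114, y* ≈ 493

Setting both brackets to zero gives the nullclines x + 1.55y = 878 and 1.29x + y = 640.
Substituting y = 640 - 1.29x into the first: x(1 - 1.55·1.29) = 878 - 1.55·640.
So x* = -114/-1 = 114, and then y* = 640 - 1.29·114 = 493.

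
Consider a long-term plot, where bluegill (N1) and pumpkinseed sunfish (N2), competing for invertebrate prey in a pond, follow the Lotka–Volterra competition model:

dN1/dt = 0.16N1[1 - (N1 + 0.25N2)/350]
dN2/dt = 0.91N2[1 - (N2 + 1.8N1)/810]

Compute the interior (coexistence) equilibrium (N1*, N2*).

Setting both brackets to zero gives the nullclines N1 + 0.25N2 = 350 and 1.8N1 + N2 = 810.
Substituting N2 = 810 - 1.8N1 into the first: N1(1 - 0.25·1.8) = 350 - 0.25·810.
So N1* = 148/0.55 = 268, and then N2* = 810 - 1.8·268 = 327.

N1* ≈ 268, N2* ≈ 327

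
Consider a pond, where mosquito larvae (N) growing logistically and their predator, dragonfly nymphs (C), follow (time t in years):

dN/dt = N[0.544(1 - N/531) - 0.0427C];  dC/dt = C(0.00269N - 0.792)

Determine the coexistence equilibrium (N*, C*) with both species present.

N* ≈ 294, C* ≈ 5.68

From dC/dt = 0 with C > 0: 0.00269N* = 0.792, so N* = 294.
Substitute into dN/dt = 0: 0.544(1 - 294/531) = 0.0427C*.
The bracket is 0.446, giving C* = 0.242/0.0427 = 5.68.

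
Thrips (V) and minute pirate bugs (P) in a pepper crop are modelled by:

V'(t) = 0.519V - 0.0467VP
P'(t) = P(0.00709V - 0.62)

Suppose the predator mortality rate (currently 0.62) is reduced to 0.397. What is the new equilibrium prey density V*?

V* ≈ 56

At the interior fixed point, setting dP/dt = 0 with P > 0 fixes V* = (predator death rate)/(VP coefficient) — independent of the other coefficients.
With the change, V* = 0.397/0.00709 = 56; it falls from 87.4.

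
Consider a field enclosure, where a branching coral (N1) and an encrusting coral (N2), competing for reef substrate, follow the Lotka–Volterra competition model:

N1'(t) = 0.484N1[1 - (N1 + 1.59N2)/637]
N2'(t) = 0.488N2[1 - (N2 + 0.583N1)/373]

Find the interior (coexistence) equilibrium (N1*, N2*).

N1* ≈ 602, N2* ≈ 22.3

Setting both brackets to zero gives the nullclines N1 + 1.59N2 = 637 and 0.583N1 + N2 = 373.
Substituting N2 = 373 - 0.583N1 into the first: N1(1 - 1.59·0.583) = 637 - 1.59·373.
So N1* = 43.9/0.073 = 602, and then N2* = 373 - 0.583·602 = 22.3.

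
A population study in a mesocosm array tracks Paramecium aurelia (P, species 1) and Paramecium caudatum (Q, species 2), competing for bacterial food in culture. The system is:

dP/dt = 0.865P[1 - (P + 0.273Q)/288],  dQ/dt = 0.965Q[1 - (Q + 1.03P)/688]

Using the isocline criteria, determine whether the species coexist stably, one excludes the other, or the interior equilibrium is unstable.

Compare the nullcline intercepts: K1/α12 = 288/0.273 = 1050 > K2 = 688; K2/α21 = 688/1.03 = 668 > K1 = 288.
Since both inequalities hold, each species can invade when rare, so the interior equilibrium is stable.

stable coexistence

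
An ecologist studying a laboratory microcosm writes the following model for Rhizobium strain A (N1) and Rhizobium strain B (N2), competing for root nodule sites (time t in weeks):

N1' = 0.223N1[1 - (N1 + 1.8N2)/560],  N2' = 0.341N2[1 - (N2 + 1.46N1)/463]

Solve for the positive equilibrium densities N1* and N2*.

Setting both brackets to zero gives the nullclines N1 + 1.8N2 = 560 and 1.46N1 + N2 = 463.
Substituting N2 = 463 - 1.46N1 into the first: N1(1 - 1.8·1.46) = 560 - 1.8·463.
So N1* = -273/-1.63 = 168, and then N2* = 463 - 1.46·168 = 218.

N1* ≈ 168, N2* ≈ 218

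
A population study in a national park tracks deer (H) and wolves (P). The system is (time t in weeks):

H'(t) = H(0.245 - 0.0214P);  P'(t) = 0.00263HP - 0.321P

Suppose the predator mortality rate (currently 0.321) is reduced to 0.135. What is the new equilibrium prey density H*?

At the interior fixed point, setting dP/dt = 0 with P > 0 fixes H* = (predator death rate)/(HP coefficient) — independent of the other coefficients.
With the change, H* = 0.135/0.00263 = 51.3; it falls from 122.

H* ≈ 51.3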